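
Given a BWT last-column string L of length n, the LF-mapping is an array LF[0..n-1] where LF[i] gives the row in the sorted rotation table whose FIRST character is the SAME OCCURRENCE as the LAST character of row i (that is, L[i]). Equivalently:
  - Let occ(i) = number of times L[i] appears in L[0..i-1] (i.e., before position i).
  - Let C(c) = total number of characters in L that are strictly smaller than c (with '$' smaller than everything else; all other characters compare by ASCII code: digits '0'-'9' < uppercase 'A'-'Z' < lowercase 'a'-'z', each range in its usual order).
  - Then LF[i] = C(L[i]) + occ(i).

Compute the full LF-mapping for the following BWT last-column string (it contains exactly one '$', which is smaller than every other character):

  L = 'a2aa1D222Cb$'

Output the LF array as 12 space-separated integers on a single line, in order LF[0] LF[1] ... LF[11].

Answer: 8 2 9 10 1 7 3 4 5 6 11 0

Derivation:
Char counts: '$':1, '1':1, '2':4, 'C':1, 'D':1, 'a':3, 'b':1
C (first-col start): C('$')=0, C('1')=1, C('2')=2, C('C')=6, C('D')=7, C('a')=8, C('b')=11
L[0]='a': occ=0, LF[0]=C('a')+0=8+0=8
L[1]='2': occ=0, LF[1]=C('2')+0=2+0=2
L[2]='a': occ=1, LF[2]=C('a')+1=8+1=9
L[3]='a': occ=2, LF[3]=C('a')+2=8+2=10
L[4]='1': occ=0, LF[4]=C('1')+0=1+0=1
L[5]='D': occ=0, LF[5]=C('D')+0=7+0=7
L[6]='2': occ=1, LF[6]=C('2')+1=2+1=3
L[7]='2': occ=2, LF[7]=C('2')+2=2+2=4
L[8]='2': occ=3, LF[8]=C('2')+3=2+3=5
L[9]='C': occ=0, LF[9]=C('C')+0=6+0=6
L[10]='b': occ=0, LF[10]=C('b')+0=11+0=11
L[11]='$': occ=0, LF[11]=C('$')+0=0+0=0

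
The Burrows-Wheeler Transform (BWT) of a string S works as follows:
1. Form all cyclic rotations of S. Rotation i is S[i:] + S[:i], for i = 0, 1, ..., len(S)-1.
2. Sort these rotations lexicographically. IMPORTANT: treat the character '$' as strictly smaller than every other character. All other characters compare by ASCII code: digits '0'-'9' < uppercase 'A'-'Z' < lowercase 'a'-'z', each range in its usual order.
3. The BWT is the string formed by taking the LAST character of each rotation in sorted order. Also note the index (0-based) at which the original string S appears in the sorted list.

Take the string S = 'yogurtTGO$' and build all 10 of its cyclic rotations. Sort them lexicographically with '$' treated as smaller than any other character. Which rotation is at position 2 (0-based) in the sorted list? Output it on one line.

All 10 rotations (rotation i = S[i:]+S[:i]):
  rot[0] = yogurtTGO$
  rot[1] = ogurtTGO$y
  rot[2] = gurtTGO$yo
  rot[3] = urtTGO$yog
  rot[4] = rtTGO$yogu
  rot[5] = tTGO$yogur
  rot[6] = TGO$yogurt
  rot[7] = GO$yogurtT
  rot[8] = O$yogurtTG
  rot[9] = $yogurtTGO
Sorted (with $ < everything):
  sorted[0] = $yogurtTGO
  sorted[1] = GO$yogurtT
  sorted[2] = O$yogurtTG
  sorted[3] = TGO$yogurt
  sorted[4] = gurtTGO$yo
  sorted[5] = ogurtTGO$y
  sorted[6] = rtTGO$yogu
  sorted[7] = tTGO$yogur
  sorted[8] = urtTGO$yog
  sorted[9] = yogurtTGO$
sorted[2] = O$yogurtTG

Answer: O$yogurtTG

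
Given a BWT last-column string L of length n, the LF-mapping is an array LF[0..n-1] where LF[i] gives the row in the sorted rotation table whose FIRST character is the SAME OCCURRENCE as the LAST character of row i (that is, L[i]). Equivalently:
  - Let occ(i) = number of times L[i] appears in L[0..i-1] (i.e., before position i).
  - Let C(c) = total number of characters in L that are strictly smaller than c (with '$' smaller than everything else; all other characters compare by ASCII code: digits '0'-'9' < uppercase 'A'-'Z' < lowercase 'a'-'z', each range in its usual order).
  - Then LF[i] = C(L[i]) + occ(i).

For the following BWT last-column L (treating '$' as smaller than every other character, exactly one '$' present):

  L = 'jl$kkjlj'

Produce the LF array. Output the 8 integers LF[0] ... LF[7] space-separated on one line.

Answer: 1 6 0 4 5 2 7 3

Derivation:
Char counts: '$':1, 'j':3, 'k':2, 'l':2
C (first-col start): C('$')=0, C('j')=1, C('k')=4, C('l')=6
L[0]='j': occ=0, LF[0]=C('j')+0=1+0=1
L[1]='l': occ=0, LF[1]=C('l')+0=6+0=6
L[2]='$': occ=0, LF[2]=C('$')+0=0+0=0
L[3]='k': occ=0, LF[3]=C('k')+0=4+0=4
L[4]='k': occ=1, LF[4]=C('k')+1=4+1=5
L[5]='j': occ=1, LF[5]=C('j')+1=1+1=2
L[6]='l': occ=1, LF[6]=C('l')+1=6+1=7
L[7]='j': occ=2, LF[7]=C('j')+2=1+2=3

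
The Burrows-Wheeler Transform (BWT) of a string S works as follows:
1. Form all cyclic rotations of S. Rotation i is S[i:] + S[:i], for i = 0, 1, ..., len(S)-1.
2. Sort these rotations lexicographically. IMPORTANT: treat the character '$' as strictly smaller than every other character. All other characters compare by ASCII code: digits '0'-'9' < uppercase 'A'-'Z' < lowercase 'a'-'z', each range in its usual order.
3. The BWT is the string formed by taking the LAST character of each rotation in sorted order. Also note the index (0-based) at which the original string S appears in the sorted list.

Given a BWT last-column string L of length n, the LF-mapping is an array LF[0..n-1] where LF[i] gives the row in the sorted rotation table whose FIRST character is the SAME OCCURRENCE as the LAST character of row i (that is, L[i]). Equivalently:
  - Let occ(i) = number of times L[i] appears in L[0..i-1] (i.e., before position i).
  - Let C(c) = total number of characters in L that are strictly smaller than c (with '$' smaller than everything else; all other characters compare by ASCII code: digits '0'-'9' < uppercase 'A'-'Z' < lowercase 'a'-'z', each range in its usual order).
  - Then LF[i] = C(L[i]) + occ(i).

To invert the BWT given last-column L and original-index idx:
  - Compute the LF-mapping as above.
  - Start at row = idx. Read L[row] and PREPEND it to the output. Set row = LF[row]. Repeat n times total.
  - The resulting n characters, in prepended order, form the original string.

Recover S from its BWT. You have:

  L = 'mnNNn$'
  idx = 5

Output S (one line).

Answer: nnNNm$

Derivation:
LF mapping: 3 4 1 2 5 0
Walk LF starting at row 5, prepending L[row]:
  step 1: row=5, L[5]='$', prepend. Next row=LF[5]=0
  step 2: row=0, L[0]='m', prepend. Next row=LF[0]=3
  step 3: row=3, L[3]='N', prepend. Next row=LF[3]=2
  step 4: row=2, L[2]='N', prepend. Next row=LF[2]=1
  step 5: row=1, L[1]='n', prepend. Next row=LF[1]=4
  step 6: row=4, L[4]='n', prepend. Next row=LF[4]=5
Reversed output: nnNNm$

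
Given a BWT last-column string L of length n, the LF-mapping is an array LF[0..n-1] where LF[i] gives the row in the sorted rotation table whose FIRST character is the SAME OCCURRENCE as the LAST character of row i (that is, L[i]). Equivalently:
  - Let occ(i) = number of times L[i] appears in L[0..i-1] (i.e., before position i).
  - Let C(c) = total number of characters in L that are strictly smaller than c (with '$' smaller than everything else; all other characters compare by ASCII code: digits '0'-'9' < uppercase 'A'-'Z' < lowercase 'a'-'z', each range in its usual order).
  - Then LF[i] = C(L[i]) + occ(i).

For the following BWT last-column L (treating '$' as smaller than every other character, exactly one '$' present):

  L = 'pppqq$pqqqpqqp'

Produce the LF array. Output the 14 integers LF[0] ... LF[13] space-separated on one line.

Char counts: '$':1, 'p':6, 'q':7
C (first-col start): C('$')=0, C('p')=1, C('q')=7
L[0]='p': occ=0, LF[0]=C('p')+0=1+0=1
L[1]='p': occ=1, LF[1]=C('p')+1=1+1=2
L[2]='p': occ=2, LF[2]=C('p')+2=1+2=3
L[3]='q': occ=0, LF[3]=C('q')+0=7+0=7
L[4]='q': occ=1, LF[4]=C('q')+1=7+1=8
L[5]='$': occ=0, LF[5]=C('$')+0=0+0=0
L[6]='p': occ=3, LF[6]=C('p')+3=1+3=4
L[7]='q': occ=2, LF[7]=C('q')+2=7+2=9
L[8]='q': occ=3, LF[8]=C('q')+3=7+3=10
L[9]='q': occ=4, LF[9]=C('q')+4=7+4=11
L[10]='p': occ=4, LF[10]=C('p')+4=1+4=5
L[11]='q': occ=5, LF[11]=C('q')+5=7+5=12
L[12]='q': occ=6, LF[12]=C('q')+6=7+6=13
L[13]='p': occ=5, LF[13]=C('p')+5=1+5=6

Answer: 1 2 3 7 8 0 4 9 10 11 5 12 13 6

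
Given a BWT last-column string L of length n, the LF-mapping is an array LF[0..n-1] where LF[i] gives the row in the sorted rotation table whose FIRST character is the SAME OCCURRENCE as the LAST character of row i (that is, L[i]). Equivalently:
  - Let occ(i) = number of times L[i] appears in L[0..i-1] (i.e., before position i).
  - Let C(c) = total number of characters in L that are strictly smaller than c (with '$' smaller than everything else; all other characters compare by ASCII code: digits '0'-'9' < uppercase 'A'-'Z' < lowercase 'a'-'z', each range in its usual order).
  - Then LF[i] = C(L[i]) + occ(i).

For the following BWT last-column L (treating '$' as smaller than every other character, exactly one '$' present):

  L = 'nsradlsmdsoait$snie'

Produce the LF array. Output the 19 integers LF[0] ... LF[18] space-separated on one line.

Answer: 10 14 13 1 3 8 15 9 4 16 12 2 6 18 0 17 11 7 5

Derivation:
Char counts: '$':1, 'a':2, 'd':2, 'e':1, 'i':2, 'l':1, 'm':1, 'n':2, 'o':1, 'r':1, 's':4, 't':1
C (first-col start): C('$')=0, C('a')=1, C('d')=3, C('e')=5, C('i')=6, C('l')=8, C('m')=9, C('n')=10, C('o')=12, C('r')=13, C('s')=14, C('t')=18
L[0]='n': occ=0, LF[0]=C('n')+0=10+0=10
L[1]='s': occ=0, LF[1]=C('s')+0=14+0=14
L[2]='r': occ=0, LF[2]=C('r')+0=13+0=13
L[3]='a': occ=0, LF[3]=C('a')+0=1+0=1
L[4]='d': occ=0, LF[4]=C('d')+0=3+0=3
L[5]='l': occ=0, LF[5]=C('l')+0=8+0=8
L[6]='s': occ=1, LF[6]=C('s')+1=14+1=15
L[7]='m': occ=0, LF[7]=C('m')+0=9+0=9
L[8]='d': occ=1, LF[8]=C('d')+1=3+1=4
L[9]='s': occ=2, LF[9]=C('s')+2=14+2=16
L[10]='o': occ=0, LF[10]=C('o')+0=12+0=12
L[11]='a': occ=1, LF[11]=C('a')+1=1+1=2
L[12]='i': occ=0, LF[12]=C('i')+0=6+0=6
L[13]='t': occ=0, LF[13]=C('t')+0=18+0=18
L[14]='$': occ=0, LF[14]=C('$')+0=0+0=0
L[15]='s': occ=3, LF[15]=C('s')+3=14+3=17
L[16]='n': occ=1, LF[16]=C('n')+1=10+1=11
L[17]='i': occ=1, LF[17]=C('i')+1=6+1=7
L[18]='e': occ=0, LF[18]=C('e')+0=5+0=5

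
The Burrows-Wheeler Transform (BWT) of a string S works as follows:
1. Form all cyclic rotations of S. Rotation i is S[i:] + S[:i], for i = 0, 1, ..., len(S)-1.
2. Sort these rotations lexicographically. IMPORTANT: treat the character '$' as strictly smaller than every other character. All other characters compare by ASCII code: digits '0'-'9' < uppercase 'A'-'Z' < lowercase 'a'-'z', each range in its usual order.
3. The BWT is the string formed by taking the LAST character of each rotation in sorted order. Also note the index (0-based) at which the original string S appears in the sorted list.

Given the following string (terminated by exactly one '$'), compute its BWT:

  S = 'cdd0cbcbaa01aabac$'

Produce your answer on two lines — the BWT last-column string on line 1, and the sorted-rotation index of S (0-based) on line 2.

Answer: cad0ab1abcacab0$dc
15

Derivation:
All 18 rotations (rotation i = S[i:]+S[:i]):
  rot[0] = cdd0cbcbaa01aabac$
  rot[1] = dd0cbcbaa01aabac$c
  rot[2] = d0cbcbaa01aabac$cd
  rot[3] = 0cbcbaa01aabac$cdd
  rot[4] = cbcbaa01aabac$cdd0
  rot[5] = bcbaa01aabac$cdd0c
  rot[6] = cbaa01aabac$cdd0cb
  rot[7] = baa01aabac$cdd0cbc
  rot[8] = aa01aabac$cdd0cbcb
  rot[9] = a01aabac$cdd0cbcba
  rot[10] = 01aabac$cdd0cbcbaa
  rot[11] = 1aabac$cdd0cbcbaa0
  rot[12] = aabac$cdd0cbcbaa01
  rot[13] = abac$cdd0cbcbaa01a
  rot[14] = bac$cdd0cbcbaa01aa
  rot[15] = ac$cdd0cbcbaa01aab
  rot[16] = c$cdd0cbcbaa01aaba
  rot[17] = $cdd0cbcbaa01aabac
Sorted (with $ < everything):
  sorted[0] = $cdd0cbcbaa01aabac  (last char: 'c')
  sorted[1] = 01aabac$cdd0cbcbaa  (last char: 'a')
  sorted[2] = 0cbcbaa01aabac$cdd  (last char: 'd')
  sorted[3] = 1aabac$cdd0cbcbaa0  (last char: '0')
  sorted[4] = a01aabac$cdd0cbcba  (last char: 'a')
  sorted[5] = aa01aabac$cdd0cbcb  (last char: 'b')
  sorted[6] = aabac$cdd0cbcbaa01  (last char: '1')
  sorted[7] = abac$cdd0cbcbaa01a  (last char: 'a')
  sorted[8] = ac$cdd0cbcbaa01aab  (last char: 'b')
  sorted[9] = baa01aabac$cdd0cbc  (last char: 'c')
  sorted[10] = bac$cdd0cbcbaa01aa  (last char: 'a')
  sorted[11] = bcbaa01aabac$cdd0c  (last char: 'c')
  sorted[12] = c$cdd0cbcbaa01aaba  (last char: 'a')
  sorted[13] = cbaa01aabac$cdd0cb  (last char: 'b')
  sorted[14] = cbcbaa01aabac$cdd0  (last char: '0')
  sorted[15] = cdd0cbcbaa01aabac$  (last char: '$')
  sorted[16] = d0cbcbaa01aabac$cd  (last char: 'd')
  sorted[17] = dd0cbcbaa01aabac$c  (last char: 'c')
Last column: cad0ab1abcacab0$dc
Original string S is at sorted index 15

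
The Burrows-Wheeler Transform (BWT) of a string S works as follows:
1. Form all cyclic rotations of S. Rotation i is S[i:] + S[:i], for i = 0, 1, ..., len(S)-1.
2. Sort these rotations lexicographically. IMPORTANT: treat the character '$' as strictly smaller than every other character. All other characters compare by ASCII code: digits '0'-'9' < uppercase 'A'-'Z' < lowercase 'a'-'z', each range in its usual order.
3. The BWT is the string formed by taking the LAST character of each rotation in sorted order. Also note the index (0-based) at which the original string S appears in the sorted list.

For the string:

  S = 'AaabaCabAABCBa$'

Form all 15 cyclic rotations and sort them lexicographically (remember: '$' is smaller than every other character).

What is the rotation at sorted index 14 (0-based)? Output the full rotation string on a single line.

Answer: baCabAABCBa$Aaa

Derivation:
All 15 rotations (rotation i = S[i:]+S[:i]):
  rot[0] = AaabaCabAABCBa$
  rot[1] = aabaCabAABCBa$A
  rot[2] = abaCabAABCBa$Aa
  rot[3] = baCabAABCBa$Aaa
  rot[4] = aCabAABCBa$Aaab
  rot[5] = CabAABCBa$Aaaba
  rot[6] = abAABCBa$AaabaC
  rot[7] = bAABCBa$AaabaCa
  rot[8] = AABCBa$AaabaCab
  rot[9] = ABCBa$AaabaCabA
  rot[10] = BCBa$AaabaCabAA
  rot[11] = CBa$AaabaCabAAB
  rot[12] = Ba$AaabaCabAABC
  rot[13] = a$AaabaCabAABCB
  rot[14] = $AaabaCabAABCBa
Sorted (with $ < everything):
  sorted[0] = $AaabaCabAABCBa
  sorted[1] = AABCBa$AaabaCab
  sorted[2] = ABCBa$AaabaCabA
  sorted[3] = AaabaCabAABCBa$
  sorted[4] = BCBa$AaabaCabAA
  sorted[5] = Ba$AaabaCabAABC
  sorted[6] = CBa$AaabaCabAAB
  sorted[7] = CabAABCBa$Aaaba
  sorted[8] = a$AaabaCabAABCB
  sorted[9] = aCabAABCBa$Aaab
  sorted[10] = aabaCabAABCBa$A
  sorted[11] = abAABCBa$AaabaC
  sorted[12] = abaCabAABCBa$Aa
  sorted[13] = bAABCBa$AaabaCa
  sorted[14] = baCabAABCBa$Aaa
sorted[14] = baCabAABCBa$Aaa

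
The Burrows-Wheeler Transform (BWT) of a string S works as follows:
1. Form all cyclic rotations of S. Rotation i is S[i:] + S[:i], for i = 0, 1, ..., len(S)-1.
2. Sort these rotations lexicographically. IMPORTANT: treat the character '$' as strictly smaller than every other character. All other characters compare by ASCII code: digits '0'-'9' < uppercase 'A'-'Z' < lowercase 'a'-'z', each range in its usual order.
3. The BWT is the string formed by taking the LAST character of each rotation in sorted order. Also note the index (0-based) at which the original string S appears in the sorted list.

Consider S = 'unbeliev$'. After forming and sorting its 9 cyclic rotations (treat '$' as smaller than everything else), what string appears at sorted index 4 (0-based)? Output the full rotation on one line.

All 9 rotations (rotation i = S[i:]+S[:i]):
  rot[0] = unbeliev$
  rot[1] = nbeliev$u
  rot[2] = believ$un
  rot[3] = eliev$unb
  rot[4] = liev$unbe
  rot[5] = iev$unbel
  rot[6] = ev$unbeli
  rot[7] = v$unbelie
  rot[8] = $unbeliev
Sorted (with $ < everything):
  sorted[0] = $unbeliev
  sorted[1] = believ$un
  sorted[2] = eliev$unb
  sorted[3] = ev$unbeli
  sorted[4] = iev$unbel
  sorted[5] = liev$unbe
  sorted[6] = nbeliev$u
  sorted[7] = unbeliev$
  sorted[8] = v$unbelie
sorted[4] = iev$unbel

Answer: iev$unbel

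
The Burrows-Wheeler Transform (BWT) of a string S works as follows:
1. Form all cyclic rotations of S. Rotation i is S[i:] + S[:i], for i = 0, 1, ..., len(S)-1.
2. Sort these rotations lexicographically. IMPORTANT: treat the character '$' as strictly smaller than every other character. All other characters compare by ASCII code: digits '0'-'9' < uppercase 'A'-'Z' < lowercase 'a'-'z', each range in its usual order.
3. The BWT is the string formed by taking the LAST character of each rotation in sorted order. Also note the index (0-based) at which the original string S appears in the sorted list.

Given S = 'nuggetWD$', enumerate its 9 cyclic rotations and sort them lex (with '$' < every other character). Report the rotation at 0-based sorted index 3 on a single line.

All 9 rotations (rotation i = S[i:]+S[:i]):
  rot[0] = nuggetWD$
  rot[1] = uggetWD$n
  rot[2] = ggetWD$nu
  rot[3] = getWD$nug
  rot[4] = etWD$nugg
  rot[5] = tWD$nugge
  rot[6] = WD$nugget
  rot[7] = D$nuggetW
  rot[8] = $nuggetWD
Sorted (with $ < everything):
  sorted[0] = $nuggetWD
  sorted[1] = D$nuggetW
  sorted[2] = WD$nugget
  sorted[3] = etWD$nugg
  sorted[4] = getWD$nug
  sorted[5] = ggetWD$nu
  sorted[6] = nuggetWD$
  sorted[7] = tWD$nugge
  sorted[8] = uggetWD$n
sorted[3] = etWD$nugg

Answer: etWD$nugg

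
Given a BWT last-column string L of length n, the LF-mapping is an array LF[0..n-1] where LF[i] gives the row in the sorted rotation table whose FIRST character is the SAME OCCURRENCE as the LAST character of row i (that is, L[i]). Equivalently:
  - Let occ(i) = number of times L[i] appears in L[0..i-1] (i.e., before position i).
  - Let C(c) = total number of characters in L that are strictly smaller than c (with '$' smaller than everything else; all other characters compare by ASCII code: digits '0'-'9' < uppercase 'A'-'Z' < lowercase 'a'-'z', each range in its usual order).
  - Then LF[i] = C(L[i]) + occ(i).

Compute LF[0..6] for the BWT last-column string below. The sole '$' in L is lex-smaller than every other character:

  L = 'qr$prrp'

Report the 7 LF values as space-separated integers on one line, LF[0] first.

Char counts: '$':1, 'p':2, 'q':1, 'r':3
C (first-col start): C('$')=0, C('p')=1, C('q')=3, C('r')=4
L[0]='q': occ=0, LF[0]=C('q')+0=3+0=3
L[1]='r': occ=0, LF[1]=C('r')+0=4+0=4
L[2]='$': occ=0, LF[2]=C('$')+0=0+0=0
L[3]='p': occ=0, LF[3]=C('p')+0=1+0=1
L[4]='r': occ=1, LF[4]=C('r')+1=4+1=5
L[5]='r': occ=2, LF[5]=C('r')+2=4+2=6
L[6]='p': occ=1, LF[6]=C('p')+1=1+1=2

Answer: 3 4 0 1 5 6 2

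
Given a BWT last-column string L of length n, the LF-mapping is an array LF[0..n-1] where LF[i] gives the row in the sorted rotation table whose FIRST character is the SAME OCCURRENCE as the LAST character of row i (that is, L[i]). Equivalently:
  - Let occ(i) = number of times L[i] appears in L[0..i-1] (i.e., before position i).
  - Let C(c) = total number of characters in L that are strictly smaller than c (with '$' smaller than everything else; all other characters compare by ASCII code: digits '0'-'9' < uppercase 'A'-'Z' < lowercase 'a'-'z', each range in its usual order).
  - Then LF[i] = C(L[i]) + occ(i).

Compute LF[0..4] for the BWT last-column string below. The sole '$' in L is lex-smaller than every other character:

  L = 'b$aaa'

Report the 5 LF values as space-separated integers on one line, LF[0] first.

Char counts: '$':1, 'a':3, 'b':1
C (first-col start): C('$')=0, C('a')=1, C('b')=4
L[0]='b': occ=0, LF[0]=C('b')+0=4+0=4
L[1]='$': occ=0, LF[1]=C('$')+0=0+0=0
L[2]='a': occ=0, LF[2]=C('a')+0=1+0=1
L[3]='a': occ=1, LF[3]=C('a')+1=1+1=2
L[4]='a': occ=2, LF[4]=C('a')+2=1+2=3

Answer: 4 0 1 2 3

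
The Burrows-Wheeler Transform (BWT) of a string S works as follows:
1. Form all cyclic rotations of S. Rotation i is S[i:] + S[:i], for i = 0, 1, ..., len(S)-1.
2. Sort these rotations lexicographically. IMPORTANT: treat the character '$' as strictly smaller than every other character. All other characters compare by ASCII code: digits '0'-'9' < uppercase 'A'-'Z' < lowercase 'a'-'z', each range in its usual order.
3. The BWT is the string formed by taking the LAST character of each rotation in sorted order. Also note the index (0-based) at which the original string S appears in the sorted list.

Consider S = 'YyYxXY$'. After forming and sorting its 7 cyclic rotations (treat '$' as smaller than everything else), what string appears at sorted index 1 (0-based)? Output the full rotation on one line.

All 7 rotations (rotation i = S[i:]+S[:i]):
  rot[0] = YyYxXY$
  rot[1] = yYxXY$Y
  rot[2] = YxXY$Yy
  rot[3] = xXY$YyY
  rot[4] = XY$YyYx
  rot[5] = Y$YyYxX
  rot[6] = $YyYxXY
Sorted (with $ < everything):
  sorted[0] = $YyYxXY
  sorted[1] = XY$YyYx
  sorted[2] = Y$YyYxX
  sorted[3] = YxXY$Yy
  sorted[4] = YyYxXY$
  sorted[5] = xXY$YyY
  sorted[6] = yYxXY$Y
sorted[1] = XY$YyYx

Answer: XY$YyYx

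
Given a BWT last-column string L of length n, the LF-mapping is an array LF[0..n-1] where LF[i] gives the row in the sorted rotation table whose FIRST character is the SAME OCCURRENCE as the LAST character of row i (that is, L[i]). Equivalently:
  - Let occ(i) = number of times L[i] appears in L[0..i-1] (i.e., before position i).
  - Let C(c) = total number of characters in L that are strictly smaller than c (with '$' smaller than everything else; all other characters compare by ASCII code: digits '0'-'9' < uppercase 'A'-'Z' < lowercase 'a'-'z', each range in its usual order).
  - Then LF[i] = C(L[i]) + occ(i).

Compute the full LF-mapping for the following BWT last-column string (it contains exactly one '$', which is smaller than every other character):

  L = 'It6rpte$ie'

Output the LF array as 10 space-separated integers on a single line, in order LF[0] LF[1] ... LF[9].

Char counts: '$':1, '6':1, 'I':1, 'e':2, 'i':1, 'p':1, 'r':1, 't':2
C (first-col start): C('$')=0, C('6')=1, C('I')=2, C('e')=3, C('i')=5, C('p')=6, C('r')=7, C('t')=8
L[0]='I': occ=0, LF[0]=C('I')+0=2+0=2
L[1]='t': occ=0, LF[1]=C('t')+0=8+0=8
L[2]='6': occ=0, LF[2]=C('6')+0=1+0=1
L[3]='r': occ=0, LF[3]=C('r')+0=7+0=7
L[4]='p': occ=0, LF[4]=C('p')+0=6+0=6
L[5]='t': occ=1, LF[5]=C('t')+1=8+1=9
L[6]='e': occ=0, LF[6]=C('e')+0=3+0=3
L[7]='$': occ=0, LF[7]=C('$')+0=0+0=0
L[8]='i': occ=0, LF[8]=C('i')+0=5+0=5
L[9]='e': occ=1, LF[9]=C('e')+1=3+1=4

Answer: 2 8 1 7 6 9 3 0 5 4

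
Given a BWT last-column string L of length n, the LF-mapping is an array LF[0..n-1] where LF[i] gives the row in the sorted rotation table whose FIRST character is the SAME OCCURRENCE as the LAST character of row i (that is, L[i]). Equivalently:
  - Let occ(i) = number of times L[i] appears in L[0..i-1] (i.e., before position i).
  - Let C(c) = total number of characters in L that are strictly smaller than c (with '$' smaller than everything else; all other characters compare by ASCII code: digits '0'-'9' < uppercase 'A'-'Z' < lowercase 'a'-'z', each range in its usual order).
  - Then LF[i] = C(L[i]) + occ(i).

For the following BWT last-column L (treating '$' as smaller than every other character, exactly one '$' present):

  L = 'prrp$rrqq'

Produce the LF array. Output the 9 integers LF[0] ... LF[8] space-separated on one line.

Char counts: '$':1, 'p':2, 'q':2, 'r':4
C (first-col start): C('$')=0, C('p')=1, C('q')=3, C('r')=5
L[0]='p': occ=0, LF[0]=C('p')+0=1+0=1
L[1]='r': occ=0, LF[1]=C('r')+0=5+0=5
L[2]='r': occ=1, LF[2]=C('r')+1=5+1=6
L[3]='p': occ=1, LF[3]=C('p')+1=1+1=2
L[4]='$': occ=0, LF[4]=C('$')+0=0+0=0
L[5]='r': occ=2, LF[5]=C('r')+2=5+2=7
L[6]='r': occ=3, LF[6]=C('r')+3=5+3=8
L[7]='q': occ=0, LF[7]=C('q')+0=3+0=3
L[8]='q': occ=1, LF[8]=C('q')+1=3+1=4

Answer: 1 5 6 2 0 7 8 3 4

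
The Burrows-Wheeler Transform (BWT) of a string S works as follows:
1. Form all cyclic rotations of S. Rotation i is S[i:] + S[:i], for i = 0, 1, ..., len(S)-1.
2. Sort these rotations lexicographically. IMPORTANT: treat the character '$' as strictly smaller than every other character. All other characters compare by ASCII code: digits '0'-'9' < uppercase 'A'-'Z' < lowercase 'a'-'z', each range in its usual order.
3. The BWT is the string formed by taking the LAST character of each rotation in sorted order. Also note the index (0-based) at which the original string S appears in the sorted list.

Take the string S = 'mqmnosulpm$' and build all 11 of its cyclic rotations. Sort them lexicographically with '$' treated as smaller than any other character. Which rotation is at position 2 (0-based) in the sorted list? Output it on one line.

Answer: m$mqmnosulp

Derivation:
All 11 rotations (rotation i = S[i:]+S[:i]):
  rot[0] = mqmnosulpm$
  rot[1] = qmnosulpm$m
  rot[2] = mnosulpm$mq
  rot[3] = nosulpm$mqm
  rot[4] = osulpm$mqmn
  rot[5] = sulpm$mqmno
  rot[6] = ulpm$mqmnos
  rot[7] = lpm$mqmnosu
  rot[8] = pm$mqmnosul
  rot[9] = m$mqmnosulp
  rot[10] = $mqmnosulpm
Sorted (with $ < everything):
  sorted[0] = $mqmnosulpm
  sorted[1] = lpm$mqmnosu
  sorted[2] = m$mqmnosulp
  sorted[3] = mnosulpm$mq
  sorted[4] = mqmnosulpm$
  sorted[5] = nosulpm$mqm
  sorted[6] = osulpm$mqmn
  sorted[7] = pm$mqmnosul
  sorted[8] = qmnosulpm$m
  sorted[9] = sulpm$mqmno
  sorted[10] = ulpm$mqmnos
sorted[2] = m$mqmnosulp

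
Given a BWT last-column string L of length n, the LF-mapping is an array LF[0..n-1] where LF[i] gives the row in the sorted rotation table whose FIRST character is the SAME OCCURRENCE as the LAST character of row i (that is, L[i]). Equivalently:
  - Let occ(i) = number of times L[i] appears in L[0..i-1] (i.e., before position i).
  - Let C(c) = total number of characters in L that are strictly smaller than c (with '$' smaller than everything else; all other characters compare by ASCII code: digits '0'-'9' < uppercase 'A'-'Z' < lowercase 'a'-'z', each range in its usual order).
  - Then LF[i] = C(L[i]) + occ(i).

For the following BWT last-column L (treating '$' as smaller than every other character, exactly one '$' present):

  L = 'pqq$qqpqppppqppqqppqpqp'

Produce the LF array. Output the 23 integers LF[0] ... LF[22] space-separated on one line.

Char counts: '$':1, 'p':12, 'q':10
C (first-col start): C('$')=0, C('p')=1, C('q')=13
L[0]='p': occ=0, LF[0]=C('p')+0=1+0=1
L[1]='q': occ=0, LF[1]=C('q')+0=13+0=13
L[2]='q': occ=1, LF[2]=C('q')+1=13+1=14
L[3]='$': occ=0, LF[3]=C('$')+0=0+0=0
L[4]='q': occ=2, LF[4]=C('q')+2=13+2=15
L[5]='q': occ=3, LF[5]=C('q')+3=13+3=16
L[6]='p': occ=1, LF[6]=C('p')+1=1+1=2
L[7]='q': occ=4, LF[7]=C('q')+4=13+4=17
L[8]='p': occ=2, LF[8]=C('p')+2=1+2=3
L[9]='p': occ=3, LF[9]=C('p')+3=1+3=4
L[10]='p': occ=4, LF[10]=C('p')+4=1+4=5
L[11]='p': occ=5, LF[11]=C('p')+5=1+5=6
L[12]='q': occ=5, LF[12]=C('q')+5=13+5=18
L[13]='p': occ=6, LF[13]=C('p')+6=1+6=7
L[14]='p': occ=7, LF[14]=C('p')+7=1+7=8
L[15]='q': occ=6, LF[15]=C('q')+6=13+6=19
L[16]='q': occ=7, LF[16]=C('q')+7=13+7=20
L[17]='p': occ=8, LF[17]=C('p')+8=1+8=9
L[18]='p': occ=9, LF[18]=C('p')+9=1+9=10
L[19]='q': occ=8, LF[19]=C('q')+8=13+8=21
L[20]='p': occ=10, LF[20]=C('p')+10=1+10=11
L[21]='q': occ=9, LF[21]=C('q')+9=13+9=22
L[22]='p': occ=11, LF[22]=C('p')+11=1+11=12

Answer: 1 13 14 0 15 16 2 17 3 4 5 6 18 7 8 19 20 9 10 21 11 22 12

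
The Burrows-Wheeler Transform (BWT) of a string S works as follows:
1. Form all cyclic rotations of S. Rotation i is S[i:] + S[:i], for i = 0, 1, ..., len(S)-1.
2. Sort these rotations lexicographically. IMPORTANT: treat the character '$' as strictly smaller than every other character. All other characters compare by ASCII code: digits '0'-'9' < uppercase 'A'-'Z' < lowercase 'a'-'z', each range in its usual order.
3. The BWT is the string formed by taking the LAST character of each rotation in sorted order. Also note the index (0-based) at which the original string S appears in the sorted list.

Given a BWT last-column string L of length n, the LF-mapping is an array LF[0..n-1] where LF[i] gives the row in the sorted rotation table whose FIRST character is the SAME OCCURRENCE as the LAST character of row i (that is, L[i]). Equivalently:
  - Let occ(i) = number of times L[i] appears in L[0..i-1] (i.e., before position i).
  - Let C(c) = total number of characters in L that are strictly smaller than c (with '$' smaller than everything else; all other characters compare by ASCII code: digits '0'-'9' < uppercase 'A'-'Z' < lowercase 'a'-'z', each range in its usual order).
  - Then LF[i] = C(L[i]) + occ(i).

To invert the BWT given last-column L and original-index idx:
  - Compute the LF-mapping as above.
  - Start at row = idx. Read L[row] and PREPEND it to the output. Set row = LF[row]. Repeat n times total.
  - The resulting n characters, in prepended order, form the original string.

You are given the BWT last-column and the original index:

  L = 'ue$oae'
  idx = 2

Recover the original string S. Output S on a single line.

LF mapping: 5 2 0 4 1 3
Walk LF starting at row 2, prepending L[row]:
  step 1: row=2, L[2]='$', prepend. Next row=LF[2]=0
  step 2: row=0, L[0]='u', prepend. Next row=LF[0]=5
  step 3: row=5, L[5]='e', prepend. Next row=LF[5]=3
  step 4: row=3, L[3]='o', prepend. Next row=LF[3]=4
  step 5: row=4, L[4]='a', prepend. Next row=LF[4]=1
  step 6: row=1, L[1]='e', prepend. Next row=LF[1]=2
Reversed output: eaoeu$

Answer: eaoeu$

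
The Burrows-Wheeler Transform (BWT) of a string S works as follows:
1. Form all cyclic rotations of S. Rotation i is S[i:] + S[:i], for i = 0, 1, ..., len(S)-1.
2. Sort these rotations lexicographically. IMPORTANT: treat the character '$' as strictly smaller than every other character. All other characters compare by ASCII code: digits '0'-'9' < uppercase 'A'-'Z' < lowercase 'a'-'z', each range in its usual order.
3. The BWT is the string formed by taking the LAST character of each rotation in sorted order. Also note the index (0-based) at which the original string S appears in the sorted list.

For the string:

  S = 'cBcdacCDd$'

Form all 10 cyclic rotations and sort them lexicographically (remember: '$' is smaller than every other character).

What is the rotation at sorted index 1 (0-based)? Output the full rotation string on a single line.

All 10 rotations (rotation i = S[i:]+S[:i]):
  rot[0] = cBcdacCDd$
  rot[1] = BcdacCDd$c
  rot[2] = cdacCDd$cB
  rot[3] = dacCDd$cBc
  rot[4] = acCDd$cBcd
  rot[5] = cCDd$cBcda
  rot[6] = CDd$cBcdac
  rot[7] = Dd$cBcdacC
  rot[8] = d$cBcdacCD
  rot[9] = $cBcdacCDd
Sorted (with $ < everything):
  sorted[0] = $cBcdacCDd
  sorted[1] = BcdacCDd$c
  sorted[2] = CDd$cBcdac
  sorted[3] = Dd$cBcdacC
  sorted[4] = acCDd$cBcd
  sorted[5] = cBcdacCDd$
  sorted[6] = cCDd$cBcda
  sorted[7] = cdacCDd$cB
  sorted[8] = d$cBcdacCD
  sorted[9] = dacCDd$cBc
sorted[1] = BcdacCDd$c

Answer: BcdacCDd$c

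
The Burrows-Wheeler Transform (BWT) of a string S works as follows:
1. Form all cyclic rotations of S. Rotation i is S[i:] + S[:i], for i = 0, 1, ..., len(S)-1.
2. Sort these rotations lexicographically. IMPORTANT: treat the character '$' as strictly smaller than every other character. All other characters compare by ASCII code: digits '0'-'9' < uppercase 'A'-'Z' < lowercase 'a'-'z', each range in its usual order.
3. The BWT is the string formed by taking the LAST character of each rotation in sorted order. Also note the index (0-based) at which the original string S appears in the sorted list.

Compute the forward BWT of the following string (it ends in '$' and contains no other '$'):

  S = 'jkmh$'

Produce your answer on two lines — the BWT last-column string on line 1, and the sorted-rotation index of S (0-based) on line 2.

Answer: hm$jk
2

Derivation:
All 5 rotations (rotation i = S[i:]+S[:i]):
  rot[0] = jkmh$
  rot[1] = kmh$j
  rot[2] = mh$jk
  rot[3] = h$jkm
  rot[4] = $jkmh
Sorted (with $ < everything):
  sorted[0] = $jkmh  (last char: 'h')
  sorted[1] = h$jkm  (last char: 'm')
  sorted[2] = jkmh$  (last char: '$')
  sorted[3] = kmh$j  (last char: 'j')
  sorted[4] = mh$jk  (last char: 'k')
Last column: hm$jk
Original string S is at sorted index 2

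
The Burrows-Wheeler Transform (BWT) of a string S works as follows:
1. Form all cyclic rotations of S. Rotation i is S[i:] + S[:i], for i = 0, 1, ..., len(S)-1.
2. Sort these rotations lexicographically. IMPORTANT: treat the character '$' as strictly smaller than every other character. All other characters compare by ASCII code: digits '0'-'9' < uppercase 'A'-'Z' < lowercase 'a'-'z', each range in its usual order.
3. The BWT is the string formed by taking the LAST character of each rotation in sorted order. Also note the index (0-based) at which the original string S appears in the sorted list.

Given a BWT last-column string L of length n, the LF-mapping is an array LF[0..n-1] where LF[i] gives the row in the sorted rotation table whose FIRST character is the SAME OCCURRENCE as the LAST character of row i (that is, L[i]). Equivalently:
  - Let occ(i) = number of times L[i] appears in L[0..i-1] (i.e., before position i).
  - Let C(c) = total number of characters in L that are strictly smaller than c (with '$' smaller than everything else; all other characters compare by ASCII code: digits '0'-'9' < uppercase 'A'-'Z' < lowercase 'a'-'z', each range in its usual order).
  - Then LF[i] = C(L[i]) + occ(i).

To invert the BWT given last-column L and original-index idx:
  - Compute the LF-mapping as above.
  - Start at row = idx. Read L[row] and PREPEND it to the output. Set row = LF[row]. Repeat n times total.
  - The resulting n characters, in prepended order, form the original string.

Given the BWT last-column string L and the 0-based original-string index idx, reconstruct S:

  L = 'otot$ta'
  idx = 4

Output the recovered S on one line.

Answer: tattoo$

Derivation:
LF mapping: 2 4 3 5 0 6 1
Walk LF starting at row 4, prepending L[row]:
  step 1: row=4, L[4]='$', prepend. Next row=LF[4]=0
  step 2: row=0, L[0]='o', prepend. Next row=LF[0]=2
  step 3: row=2, L[2]='o', prepend. Next row=LF[2]=3
  step 4: row=3, L[3]='t', prepend. Next row=LF[3]=5
  step 5: row=5, L[5]='t', prepend. Next row=LF[5]=6
  step 6: row=6, L[6]='a', prepend. Next row=LF[6]=1
  step 7: row=1, L[1]='t', prepend. Next row=LF[1]=4
Reversed output: tattoo$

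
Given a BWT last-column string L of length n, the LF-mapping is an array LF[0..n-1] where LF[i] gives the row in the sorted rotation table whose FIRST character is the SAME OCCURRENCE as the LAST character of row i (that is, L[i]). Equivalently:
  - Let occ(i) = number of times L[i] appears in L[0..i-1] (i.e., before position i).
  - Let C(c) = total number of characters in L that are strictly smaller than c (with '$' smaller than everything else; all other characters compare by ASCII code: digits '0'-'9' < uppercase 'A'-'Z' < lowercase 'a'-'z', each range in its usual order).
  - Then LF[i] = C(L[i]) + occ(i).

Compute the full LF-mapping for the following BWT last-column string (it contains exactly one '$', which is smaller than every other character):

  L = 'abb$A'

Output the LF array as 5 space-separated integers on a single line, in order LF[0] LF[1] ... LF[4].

Char counts: '$':1, 'A':1, 'a':1, 'b':2
C (first-col start): C('$')=0, C('A')=1, C('a')=2, C('b')=3
L[0]='a': occ=0, LF[0]=C('a')+0=2+0=2
L[1]='b': occ=0, LF[1]=C('b')+0=3+0=3
L[2]='b': occ=1, LF[2]=C('b')+1=3+1=4
L[3]='$': occ=0, LF[3]=C('$')+0=0+0=0
L[4]='A': occ=0, LF[4]=C('A')+0=1+0=1

Answer: 2 3 4 0 1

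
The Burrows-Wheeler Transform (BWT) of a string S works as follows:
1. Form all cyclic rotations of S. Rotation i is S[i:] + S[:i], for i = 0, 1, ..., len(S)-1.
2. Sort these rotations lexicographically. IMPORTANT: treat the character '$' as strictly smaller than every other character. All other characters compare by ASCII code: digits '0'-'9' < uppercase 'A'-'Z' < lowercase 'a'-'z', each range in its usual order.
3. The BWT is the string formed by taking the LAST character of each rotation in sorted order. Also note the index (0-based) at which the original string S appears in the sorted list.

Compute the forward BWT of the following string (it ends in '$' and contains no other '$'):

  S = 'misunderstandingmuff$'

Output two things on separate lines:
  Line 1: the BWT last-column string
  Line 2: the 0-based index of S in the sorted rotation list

Answer: ftnndfundm$guaierisms
10

Derivation:
All 21 rotations (rotation i = S[i:]+S[:i]):
  rot[0] = misunderstandingmuff$
  rot[1] = isunderstandingmuff$m
  rot[2] = sunderstandingmuff$mi
  rot[3] = understandingmuff$mis
  rot[4] = nderstandingmuff$misu
  rot[5] = derstandingmuff$misun
  rot[6] = erstandingmuff$misund
  rot[7] = rstandingmuff$misunde
  rot[8] = standingmuff$misunder
  rot[9] = tandingmuff$misunders
  rot[10] = andingmuff$misunderst
  rot[11] = ndingmuff$misundersta
  rot[12] = dingmuff$misunderstan
  rot[13] = ingmuff$misunderstand
  rot[14] = ngmuff$misunderstandi
  rot[15] = gmuff$misunderstandin
  rot[16] = muff$misunderstanding
  rot[17] = uff$misunderstandingm
  rot[18] = ff$misunderstandingmu
  rot[19] = f$misunderstandingmuf
  rot[20] = $misunderstandingmuff
Sorted (with $ < everything):
  sorted[0] = $misunderstandingmuff  (last char: 'f')
  sorted[1] = andingmuff$misunderst  (last char: 't')
  sorted[2] = derstandingmuff$misun  (last char: 'n')
  sorted[3] = dingmuff$misunderstan  (last char: 'n')
  sorted[4] = erstandingmuff$misund  (last char: 'd')
  sorted[5] = f$misunderstandingmuf  (last char: 'f')
  sorted[6] = ff$misunderstandingmu  (last char: 'u')
  sorted[7] = gmuff$misunderstandin  (last char: 'n')
  sorted[8] = ingmuff$misunderstand  (last char: 'd')
  sorted[9] = isunderstandingmuff$m  (last char: 'm')
  sorted[10] = misunderstandingmuff$  (last char: '$')
  sorted[11] = muff$misunderstanding  (last char: 'g')
  sorted[12] = nderstandingmuff$misu  (last char: 'u')
  sorted[13] = ndingmuff$misundersta  (last char: 'a')
  sorted[14] = ngmuff$misunderstandi  (last char: 'i')
  sorted[15] = rstandingmuff$misunde  (last char: 'e')
  sorted[16] = standingmuff$misunder  (last char: 'r')
  sorted[17] = sunderstandingmuff$mi  (last char: 'i')
  sorted[18] = tandingmuff$misunders  (last char: 's')
  sorted[19] = uff$misunderstandingm  (last char: 'm')
  sorted[20] = understandingmuff$mis  (last char: 's')
Last column: ftnndfundm$guaierisms
Original string S is at sorted index 10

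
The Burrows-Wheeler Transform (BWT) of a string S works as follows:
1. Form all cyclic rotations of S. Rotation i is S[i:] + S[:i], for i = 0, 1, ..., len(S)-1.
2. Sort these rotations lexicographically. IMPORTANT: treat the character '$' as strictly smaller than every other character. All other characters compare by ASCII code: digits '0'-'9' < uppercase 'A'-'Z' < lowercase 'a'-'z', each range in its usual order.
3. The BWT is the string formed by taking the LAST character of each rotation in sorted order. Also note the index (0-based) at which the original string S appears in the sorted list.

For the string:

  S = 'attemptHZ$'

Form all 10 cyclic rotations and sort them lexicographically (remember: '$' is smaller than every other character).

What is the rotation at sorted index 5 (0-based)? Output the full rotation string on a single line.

All 10 rotations (rotation i = S[i:]+S[:i]):
  rot[0] = attemptHZ$
  rot[1] = ttemptHZ$a
  rot[2] = temptHZ$at
  rot[3] = emptHZ$att
  rot[4] = mptHZ$atte
  rot[5] = ptHZ$attem
  rot[6] = tHZ$attemp
  rot[7] = HZ$attempt
  rot[8] = Z$attemptH
  rot[9] = $attemptHZ
Sorted (with $ < everything):
  sorted[0] = $attemptHZ
  sorted[1] = HZ$attempt
  sorted[2] = Z$attemptH
  sorted[3] = attemptHZ$
  sorted[4] = emptHZ$att
  sorted[5] = mptHZ$atte
  sorted[6] = ptHZ$attem
  sorted[7] = tHZ$attemp
  sorted[8] = temptHZ$at
  sorted[9] = ttemptHZ$a
sorted[5] = mptHZ$atte

Answer: mptHZ$atte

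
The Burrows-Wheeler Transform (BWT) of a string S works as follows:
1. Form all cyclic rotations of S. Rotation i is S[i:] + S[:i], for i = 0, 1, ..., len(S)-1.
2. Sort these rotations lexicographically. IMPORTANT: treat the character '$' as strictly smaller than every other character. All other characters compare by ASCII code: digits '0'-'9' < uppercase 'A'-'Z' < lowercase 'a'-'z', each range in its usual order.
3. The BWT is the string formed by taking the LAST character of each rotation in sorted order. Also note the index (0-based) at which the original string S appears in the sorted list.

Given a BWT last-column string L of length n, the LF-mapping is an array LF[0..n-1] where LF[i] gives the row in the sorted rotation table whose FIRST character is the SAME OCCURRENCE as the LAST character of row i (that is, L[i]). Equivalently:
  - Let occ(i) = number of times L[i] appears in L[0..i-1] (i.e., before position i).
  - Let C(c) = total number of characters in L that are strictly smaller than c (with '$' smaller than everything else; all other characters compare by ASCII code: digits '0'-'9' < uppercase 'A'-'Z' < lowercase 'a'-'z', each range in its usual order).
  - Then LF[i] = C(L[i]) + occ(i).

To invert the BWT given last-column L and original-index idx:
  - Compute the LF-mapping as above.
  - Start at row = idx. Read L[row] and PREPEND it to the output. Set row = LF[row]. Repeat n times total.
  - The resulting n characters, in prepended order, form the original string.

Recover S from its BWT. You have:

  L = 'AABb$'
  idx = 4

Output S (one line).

LF mapping: 1 2 3 4 0
Walk LF starting at row 4, prepending L[row]:
  step 1: row=4, L[4]='$', prepend. Next row=LF[4]=0
  step 2: row=0, L[0]='A', prepend. Next row=LF[0]=1
  step 3: row=1, L[1]='A', prepend. Next row=LF[1]=2
  step 4: row=2, L[2]='B', prepend. Next row=LF[2]=3
  step 5: row=3, L[3]='b', prepend. Next row=LF[3]=4
Reversed output: bBAA$

Answer: bBAA$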